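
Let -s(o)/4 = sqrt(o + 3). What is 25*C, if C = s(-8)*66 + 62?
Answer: 1550 - 6600*I*sqrt(5) ≈ 1550.0 - 14758.0*I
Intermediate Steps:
s(o) = -4*sqrt(3 + o) (s(o) = -4*sqrt(o + 3) = -4*sqrt(3 + o))
C = 62 - 264*I*sqrt(5) (C = -4*sqrt(3 - 8)*66 + 62 = -4*I*sqrt(5)*66 + 62 = -264*I*sqrt(5) + 62 = 62 - 264*I*sqrt(5) ≈ 62.0 - 590.32*I)
25*C = 25*(62 - 264*I*sqrt(5)) = 1550 - 6600*I*sqrt(5)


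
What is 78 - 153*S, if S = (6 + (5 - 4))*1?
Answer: -993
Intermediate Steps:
S = 7 (S = (6 + 1)*1 = 7*1 = 7)
78 - 153*S = 78 - 153*7 = 78 - 1071 = -993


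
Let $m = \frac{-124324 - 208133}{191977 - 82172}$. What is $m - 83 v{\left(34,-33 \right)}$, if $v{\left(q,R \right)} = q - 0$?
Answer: $- \frac{310202167}{109805} \approx -2825.0$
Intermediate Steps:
$v{\left(q,R \right)} = q$ ($v{\left(q,R \right)} = q + 0 = q$)
$m = - \frac{332457}{109805} \approx -3.0277$
$m - 83 v{\left(34,-33 \right)} = - \frac{332457}{109805} - 83 \cdot 34 = - \frac{332457}{109805} - 2822 = - \frac{310202167}{109805}$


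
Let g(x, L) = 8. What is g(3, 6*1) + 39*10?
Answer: 398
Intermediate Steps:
g(3, 6*1) + 39*10 = 8 + 39*10 = 8 + 390 = 398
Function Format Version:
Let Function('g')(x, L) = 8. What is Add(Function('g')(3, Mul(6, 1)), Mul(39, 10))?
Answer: 398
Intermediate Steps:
Add(Function('g')(3, Mul(6, 1)), Mul(39, 10)) = Add(8, Mul(39, 10)) = Add(8, 390) = 398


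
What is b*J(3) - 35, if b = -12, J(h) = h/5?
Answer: -211/5 ≈ -42.200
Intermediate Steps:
J(h) = h/5 (J(h) = h*(1/5) = h/5)
b*J(3) - 35 = -12*3/5 - 35 = -36/5 - 35 = -211/5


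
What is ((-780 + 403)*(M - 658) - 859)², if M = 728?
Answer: 742508001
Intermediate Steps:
((-780 + 403)*(M - 658) - 859)² = ((-780 + 403)*(728 - 658) - 859)² = (-377*70 - 859)² = (-26390 - 859)² = (-27249)² = 742508001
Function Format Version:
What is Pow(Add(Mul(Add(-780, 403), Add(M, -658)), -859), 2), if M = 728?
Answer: 742508001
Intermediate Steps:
Pow(Add(Mul(Add(-780, 403), Add(M, -658)), -859), 2) = Pow(Add(Mul(Add(-780, 403), Add(728, -658)), -859), 2) = Pow(Add(Mul(-377, 70), -859), 2) = Pow(Add(-26390, -859), 2) = Pow(-27249, 2) = 742508001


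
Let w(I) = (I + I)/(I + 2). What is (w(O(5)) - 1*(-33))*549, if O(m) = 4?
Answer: 18849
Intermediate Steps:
w(I) = 2*I/(2 + I) (w(I) = (2*I)/(2 + I) = 2*I/(2 + I))
(w(O(5)) - 1*(-33))*549 = (2*4/(2 + 4) - 1*(-33))*549 = (2*4/6 + 33)*549 = (2*4*(1/6) + 33)*549 = (4/3 + 33)*549 = (103/3)*549 = 18849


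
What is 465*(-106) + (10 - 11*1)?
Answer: -49291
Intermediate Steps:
465*(-106) + (10 - 11*1) = -49290 + (10 - 11) = -49290 - 1 = -49291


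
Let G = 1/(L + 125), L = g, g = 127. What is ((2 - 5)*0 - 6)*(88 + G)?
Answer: -22177/42 ≈ -528.02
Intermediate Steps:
L = 127
G = 1/252 (G = 1/(127 + 125) = 1/252 ≈ 0.0039683)
((2 - 5)*0 - 6)*(88 + G) = ((2 - 5)*0 - 6)*(88 + 1/252) = (-3*0 - 6)*(22177/252) = (0 - 6)*(22177/252) = -6*22177/252 = -22177/42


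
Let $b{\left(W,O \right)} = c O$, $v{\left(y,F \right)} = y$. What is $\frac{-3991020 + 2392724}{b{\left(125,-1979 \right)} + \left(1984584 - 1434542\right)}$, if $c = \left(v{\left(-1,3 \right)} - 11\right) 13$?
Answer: $- \frac{799148}{429383} \approx -1.8612$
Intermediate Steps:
$c = -156$ ($c = \left(-1 - 11\right) 13 = \left(-12\right) 13 = -156$)
$b{\left(W,O \right)} = - 156 O$
$\frac{-3991020 + 2392724}{b{\left(125,-1979 \right)} + \left(1984584 - 1434542\right)} = \frac{-3991020 + 2392724}{\left(-156\right) \left(-1979\right) + \left(1984584 - 1434542\right)} = - \frac{1598296}{308724 + 550042} = - \frac{1598296}{858766} = \left(-1598296\right) \frac{1}{858766} = - \frac{799148}{429383}$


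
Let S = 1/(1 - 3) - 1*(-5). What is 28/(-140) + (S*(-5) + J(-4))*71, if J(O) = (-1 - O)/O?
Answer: -33019/20 ≈ -1650.9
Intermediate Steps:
J(O) = (-1 - O)/O
S = 9/2 (S = 1/(-2) + 5 = -1/2 + 5 = 9/2 ≈ 4.5000)
28/(-140) + (S*(-5) + J(-4))*71 = 28/(-140) + ((9/2)*(-5) + (-1 - 1*(-4))/(-4))*71 = 28*(-1/140) + (-45/2 - (-1 + 4)/4)*71 = -1/5 + (-45/2 - 1/4*3)*71 = -1/5 + (-45/2 - 3/4)*71 = -1/5 - 93/4*71 = -1/5 - 6603/4 = -33019/20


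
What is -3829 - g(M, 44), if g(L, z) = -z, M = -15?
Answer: -3785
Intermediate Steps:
-3829 - g(M, 44) = -3829 - (-1)*44 = -3829 - 1*(-44) = -3829 + 44 = -3785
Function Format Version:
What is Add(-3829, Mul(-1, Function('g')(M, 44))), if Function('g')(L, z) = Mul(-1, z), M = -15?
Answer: -3785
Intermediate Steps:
Add(-3829, Mul(-1, Function('g')(M, 44))) = Add(-3829, Mul(-1, Mul(-1, 44))) = Add(-3829, Mul(-1, -44)) = Add(-3829, 44) = -3785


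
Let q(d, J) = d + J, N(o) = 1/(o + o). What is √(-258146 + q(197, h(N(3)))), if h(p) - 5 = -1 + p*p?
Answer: I*√9286019/6 ≈ 507.88*I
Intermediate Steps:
N(o) = 1/(2*o)
h(p) = 4 + p² (h(p) = 5 + (-1 + p*p) = 5 + (-1 + p²) = 4 + p²)
q(d, J) = J + d
√(-258146 + q(197, h(N(3)))) = √(-258146 + ((4 + ((½)/3)²) + 197)) = √(-258146 + ((4 + ((½)*(⅓))²) + 197)) = √(-258146 + ((4 + (⅙)²) + 197)) = √(-258146 + ((4 + 1/36) + 197)) = √(-258146 + (145/36 + 197)) = √(-258146 + 7237/36) = √(-9286019/36) = I*√9286019/6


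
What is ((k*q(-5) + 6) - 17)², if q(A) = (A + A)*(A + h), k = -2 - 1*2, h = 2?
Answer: 17161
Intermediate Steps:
k = -4 (k = -2 - 2 = -4)
q(A) = 2*A*(2 + A) (q(A) = (A + A)*(A + 2) = (2*A)*(2 + A) = 2*A*(2 + A))
((k*q(-5) + 6) - 17)² = ((-8*(-5)*(2 - 5) + 6) - 17)² = ((-8*(-5)*(-3) + 6) - 17)² = ((-4*30 + 6) - 17)² = ((-120 + 6) - 17)² = (-114 - 17)² = (-131)² = 17161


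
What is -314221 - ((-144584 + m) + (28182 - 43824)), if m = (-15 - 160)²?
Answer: -184620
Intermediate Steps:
m = 30625 (m = (-175)² = 30625)
-314221 - ((-144584 + m) + (28182 - 43824)) = -314221 - ((-144584 + 30625) + (28182 - 43824)) = -314221 - (-113959 - 15642) = -314221 - 1*(-129601) = -314221 + 129601 = -184620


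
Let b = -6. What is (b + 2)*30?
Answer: -120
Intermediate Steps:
(b + 2)*30 = (-6 + 2)*30 = -4*30 = -120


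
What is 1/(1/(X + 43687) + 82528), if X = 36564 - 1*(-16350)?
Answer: 96601/7972287329 ≈ 1.2117e-5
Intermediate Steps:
X = 52914 (X = 36564 + 16350 = 52914)
1/(1/(X + 43687) + 82528) = 1/(1/(52914 + 43687) + 82528) = 1/(1/96601 + 82528) = 1/(7972287329/96601) = 96601/7972287329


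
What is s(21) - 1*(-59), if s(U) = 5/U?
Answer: 1244/21 ≈ 59.238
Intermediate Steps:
s(21) - 1*(-59) = 5/21 - 1*(-59) = 5*(1/21) + 59 = 5/21 + 59 = 1244/21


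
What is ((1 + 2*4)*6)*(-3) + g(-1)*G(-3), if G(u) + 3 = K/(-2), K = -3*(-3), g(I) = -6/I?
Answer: -207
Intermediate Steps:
K = 9 (K = -1*(-9) = 9)
G(u) = -15/2 (G(u) = -3 + 9/(-2) = -3 + 9*(-1/2) = -3 - 9/2 = -15/2)
((1 + 2*4)*6)*(-3) + g(-1)*G(-3) = ((1 + 2*4)*6)*(-3) - 6/(-1)*(-15/2) = ((1 + 8)*6)*(-3) - 6*(-1)*(-15/2) = (9*6)*(-3) + 6*(-15/2) = 54*(-3) - 45 = -162 - 45 = -207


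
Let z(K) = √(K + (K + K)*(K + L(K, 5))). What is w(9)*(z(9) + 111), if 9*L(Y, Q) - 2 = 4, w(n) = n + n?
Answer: 1998 + 18*√183 ≈ 2241.5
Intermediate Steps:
w(n) = 2*n
L(Y, Q) = ⅔ (L(Y, Q) = 2/9 + (⅑)*4 = 2/9 + 4/9 = ⅔)
z(K) = √(K + 2*K*(⅔ + K)) (z(K) = √(K + (K + K)*(K + ⅔)) = √(K + (2*K)*(⅔ + K)) = √(K + 2*K*(⅔ + K)))
w(9)*(z(9) + 111) = (2*9)*(√3*√(9*(7 + 6*9))/3 + 111) = 18*(√3*√(9*(7 + 54))/3 + 111) = 18*(√3*√(9*61)/3 + 111) = 18*(√3*√549/3 + 111) = 18*(√3*(3*√61)/3 + 111) = 18*(√183 + 111) = 18*(111 + √183) = 1998 + 18*√183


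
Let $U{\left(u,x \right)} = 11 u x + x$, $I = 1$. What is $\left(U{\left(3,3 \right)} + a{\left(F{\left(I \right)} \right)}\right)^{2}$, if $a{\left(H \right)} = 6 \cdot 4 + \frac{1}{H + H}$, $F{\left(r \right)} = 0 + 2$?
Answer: $\frac{255025}{16} \approx 15939.0$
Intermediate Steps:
$F{\left(r \right)} = 2$
$a{\left(H \right)} = 24 + \frac{1}{2 H}$
$U{\left(u,x \right)} = x + 11 u x$ ($U{\left(u,x \right)} = 11 u x + x = x + 11 u x$)
$\left(U{\left(3,3 \right)} + a{\left(F{\left(I \right)} \right)}\right)^{2} = \left(3 \left(1 + 11 \cdot 3\right) + \left(24 + \frac{1}{2 \cdot 2}\right)\right)^{2} = \left(3 \left(1 + 33\right) + \left(24 + \frac{1}{2} \cdot \frac{1}{2}\right)\right)^{2} = \left(3 \cdot 34 + \left(24 + \frac{1}{4}\right)\right)^{2} = \left(102 + \frac{97}{4}\right)^{2} = \left(\frac{505}{4}\right)^{2} = \frac{255025}{16}$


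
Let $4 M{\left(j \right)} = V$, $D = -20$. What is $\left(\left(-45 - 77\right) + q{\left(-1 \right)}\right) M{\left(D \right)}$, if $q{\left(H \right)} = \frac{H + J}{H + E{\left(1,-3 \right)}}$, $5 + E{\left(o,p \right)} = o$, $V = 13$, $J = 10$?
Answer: $- \frac{8047}{20} \approx -402.35$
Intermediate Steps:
$M{\left(j \right)} = \frac{13}{4}$ ($M{\left(j \right)} = \frac{1}{4} \cdot 13 = \frac{13}{4}$)
$E{\left(o,p \right)} = -5 + o$
$q{\left(H \right)} = \frac{10 + H}{-4 + H}$ ($q{\left(H \right)} = \frac{H + 10}{H + \left(-5 + 1\right)} = \frac{10 + H}{H - 4} = \frac{10 + H}{-4 + H}$)
$\left(\left(-45 - 77\right) + q{\left(-1 \right)}\right) M{\left(D \right)} = \left(\left(-45 - 77\right) + \frac{10 - 1}{-4 - 1}\right) \frac{13}{4} = \left(-122 + \frac{1}{-5} \cdot 9\right) \frac{13}{4} = \left(-122 - \frac{9}{5}\right) \frac{13}{4} = \left(- \frac{619}{5}\right) \frac{13}{4} = - \frac{8047}{20}$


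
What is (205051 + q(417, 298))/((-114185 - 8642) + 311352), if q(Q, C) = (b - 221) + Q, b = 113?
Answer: 41072/37705 ≈ 1.0893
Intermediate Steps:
q(Q, C) = -108 + Q (q(Q, C) = (113 - 221) + Q = -108 + Q)
(205051 + q(417, 298))/((-114185 - 8642) + 311352) = (205051 + (-108 + 417))/((-114185 - 8642) + 311352) = (205051 + 309)/(-122827 + 311352) = 205360/188525 = 205360*(1/188525) = 41072/37705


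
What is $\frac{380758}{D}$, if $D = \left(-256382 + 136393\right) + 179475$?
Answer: $\frac{27197}{4249} \approx 6.4008$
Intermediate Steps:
$D = 59486$ ($D = -119989 + 179475 = 59486$)
$\frac{380758}{D} = \frac{380758}{59486} = 380758 \cdot \frac{1}{59486} = \frac{27197}{4249}$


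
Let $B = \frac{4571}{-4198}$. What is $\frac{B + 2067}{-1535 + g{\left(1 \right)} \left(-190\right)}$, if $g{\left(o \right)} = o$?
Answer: $- \frac{1734539}{1448310} \approx -1.1976$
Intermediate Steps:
$B = - \frac{4571}{4198}$ ($B = 4571 \left(- \frac{1}{4198}\right) = - \frac{4571}{4198} \approx -1.0889$)
$\frac{B + 2067}{-1535 + g{\left(1 \right)} \left(-190\right)} = \frac{- \frac{4571}{4198} + 2067}{-1535 + 1 \left(-190\right)} = \frac{8672695}{4198 \left(-1535 - 190\right)} = \frac{8672695}{4198 \left(-1725\right)} = \frac{8672695}{4198} \left(- \frac{1}{1725}\right) = - \frac{1734539}{1448310}$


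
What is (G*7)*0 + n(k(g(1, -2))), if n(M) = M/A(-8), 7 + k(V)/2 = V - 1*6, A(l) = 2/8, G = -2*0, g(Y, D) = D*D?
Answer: -72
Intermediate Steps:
g(Y, D) = D²
G = 0
A(l) = ¼ (A(l) = 2*(⅛) = ¼)
k(V) = -26 + 2*V (k(V) = -14 + 2*(V - 1*6) = -14 + 2*(V - 6) = -14 + 2*(-6 + V) = -14 + (-12 + 2*V) = -26 + 2*V)
n(M) = 4*M (n(M) = M/(¼) = M*4 = 4*M)
(G*7)*0 + n(k(g(1, -2))) = (0*7)*0 + 4*(-26 + 2*(-2)²) = 0*0 + 4*(-26 + 2*4) = 0 + 4*(-26 + 8) = 0 + 4*(-18) = 0 - 72 = -72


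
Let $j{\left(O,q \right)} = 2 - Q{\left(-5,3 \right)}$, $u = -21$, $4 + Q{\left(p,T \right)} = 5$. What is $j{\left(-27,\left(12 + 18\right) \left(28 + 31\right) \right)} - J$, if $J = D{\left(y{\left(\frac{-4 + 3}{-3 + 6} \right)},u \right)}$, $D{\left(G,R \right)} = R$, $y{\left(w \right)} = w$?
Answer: $22$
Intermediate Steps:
$Q{\left(p,T \right)} = 1$ ($Q{\left(p,T \right)} = -4 + 5 = 1$)
$J = -21$
$j{\left(O,q \right)} = 1$ ($j{\left(O,q \right)} = 2 - 1 = 1$)
$j{\left(-27,\left(12 + 18\right) \left(28 + 31\right) \right)} - J = 1 - -21 = 1 + 21 = 22$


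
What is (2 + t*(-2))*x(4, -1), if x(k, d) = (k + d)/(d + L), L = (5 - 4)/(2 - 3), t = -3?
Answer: -12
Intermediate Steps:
L = -1 (L = 1/(-1) = 1*(-1) = -1)
x(k, d) = (d + k)/(-1 + d) (x(k, d) = (k + d)/(d - 1) = (d + k)/(-1 + d))
(2 + t*(-2))*x(4, -1) = (2 - 3*(-2))*((-1 + 4)/(-1 - 1)) = (2 + 6)*(3/(-2)) = 8*(-1/2*3) = 8*(-3/2) = -12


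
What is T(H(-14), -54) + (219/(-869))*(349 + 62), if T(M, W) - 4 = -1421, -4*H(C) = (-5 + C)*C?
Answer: -1321382/869 ≈ -1520.6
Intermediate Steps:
H(C) = -C*(-5 + C)/4 (H(C) = -(-5 + C)*C/4 = -C*(-5 + C)/4)
T(M, W) = -1417 (T(M, W) = 4 - 1421 = -1417)
T(H(-14), -54) + (219/(-869))*(349 + 62) = -1417 + (219/(-869))*(349 + 62) = -1417 + (219*(-1/869))*411 = -1417 - 219/869*411 = -1417 - 90009/869 = -1321382/869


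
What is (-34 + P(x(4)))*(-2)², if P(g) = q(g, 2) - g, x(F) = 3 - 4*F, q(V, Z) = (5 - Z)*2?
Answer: -60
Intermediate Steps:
q(V, Z) = 10 - 2*Z
P(g) = 6 - g (P(g) = (10 - 2*2) - g = (10 - 4) - g = 6 - g)
(-34 + P(x(4)))*(-2)² = (-34 + (6 - (3 - 4*4)))*(-2)² = (-34 + (6 - (3 - 16)))*4 = (-34 + (6 - 1*(-13)))*4 = (-34 + (6 + 13))*4 = (-34 + 19)*4 = -15*4 = -60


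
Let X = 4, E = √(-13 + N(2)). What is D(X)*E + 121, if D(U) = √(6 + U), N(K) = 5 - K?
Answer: 121 + 10*I ≈ 121.0 + 10.0*I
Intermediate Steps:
E = I*√10 (E = √(-13 + (5 - 1*2)) = √(-13 + (5 - 2)) = √(-13 + 3) = √(-10) = I*√10 ≈ 3.1623*I)
D(X)*E + 121 = √(6 + 4)*(I*√10) + 121 = √10*(I*√10) + 121 = 10*I + 121 = 121 + 10*I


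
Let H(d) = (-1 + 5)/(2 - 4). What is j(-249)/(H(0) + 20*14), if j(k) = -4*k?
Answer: 498/139 ≈ 3.5827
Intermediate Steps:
H(d) = -2 (H(d) = 4/(-2) = 4*(-½) = -2)
j(-249)/(H(0) + 20*14) = (-4*(-249))/(-2 + 20*14) = 996/(-2 + 280) = 996/278 = 996*(1/278) = 498/139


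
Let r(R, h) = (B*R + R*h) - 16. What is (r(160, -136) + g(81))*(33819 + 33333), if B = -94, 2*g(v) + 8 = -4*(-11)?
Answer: -2471059296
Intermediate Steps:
g(v) = 18 (g(v) = -4 + (-4*(-11))/2 = -4 + (½)*44 = -4 + 22 = 18)
r(R, h) = -16 - 94*R + R*h (r(R, h) = (-94*R + R*h) - 16 = -16 - 94*R + R*h)
(r(160, -136) + g(81))*(33819 + 33333) = ((-16 - 94*160 + 160*(-136)) + 18)*(33819 + 33333) = ((-16 - 15040 - 21760) + 18)*67152 = (-36816 + 18)*67152 = -36798*67152 = -2471059296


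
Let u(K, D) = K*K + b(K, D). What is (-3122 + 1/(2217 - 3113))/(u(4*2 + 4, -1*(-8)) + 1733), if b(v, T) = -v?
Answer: -2797313/1671040 ≈ -1.6740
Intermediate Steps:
u(K, D) = K² - K (u(K, D) = K*K - K = K² - K)
(-3122 + 1/(2217 - 3113))/(u(4*2 + 4, -1*(-8)) + 1733) = (-3122 + 1/(2217 - 3113))/((4*2 + 4)*(-1 + (4*2 + 4)) + 1733) = (-3122 + 1/(-896))/((8 + 4)*(-1 + (8 + 4)) + 1733) = (-3122 - 1/896)/(12*(-1 + 12) + 1733) = -2797313/(896*(12*11 + 1733)) = -2797313/(896*(132 + 1733)) = -2797313/896/1865 = -2797313/896*1/1865 = -2797313/1671040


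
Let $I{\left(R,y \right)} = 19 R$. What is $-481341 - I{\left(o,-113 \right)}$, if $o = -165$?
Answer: $-478206$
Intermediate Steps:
$-481341 - I{\left(o,-113 \right)} = -481341 - 19 \left(-165\right) = -481341 - -3135 = -481341 + 3135 = -478206$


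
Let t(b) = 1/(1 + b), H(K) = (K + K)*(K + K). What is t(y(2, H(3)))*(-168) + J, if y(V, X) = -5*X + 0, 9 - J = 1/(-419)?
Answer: 745580/75001 ≈ 9.9409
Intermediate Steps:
H(K) = 4*K**2 (H(K) = (2*K)*(2*K) = 4*K**2)
J = 3772/419 (J = 9 - 1/(-419) = 9 - 1*(-1/419) = 9 + 1/419 = 3772/419 ≈ 9.0024)
y(V, X) = -5*X
t(y(2, H(3)))*(-168) + J = -168/(1 - 20*3**2) + 3772/419 = -168/(1 - 20*9) + 3772/419 = -168/(1 - 5*36) + 3772/419 = -168/(1 - 180) + 3772/419 = -168/(-179) + 3772/419 = -1/179*(-168) + 3772/419 = 168/179 + 3772/419 = 745580/75001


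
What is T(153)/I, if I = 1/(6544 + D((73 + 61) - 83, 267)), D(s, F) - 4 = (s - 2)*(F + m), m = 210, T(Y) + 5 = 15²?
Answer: 6582620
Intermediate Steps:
T(Y) = 220 (T(Y) = -5 + 15² = -5 + 225 = 220)
D(s, F) = 4 + (-2 + s)*(210 + F) (D(s, F) = 4 + (s - 2)*(F + 210) = 4 + (-2 + s)*(210 + F))
I = 1/29921 (I = 1/(6544 + (-416 - 2*267 + 210*((73 + 61) - 83) + 267*((73 + 61) - 83))) = 1/(6544 + (-416 - 534 + 210*(134 - 83) + 267*(134 - 83))) = 1/(6544 + (-416 - 534 + 210*51 + 267*51)) = 1/(6544 + (-416 - 534 + 10710 + 13617)) = 1/(6544 + 23377) = 1/29921 ≈ 3.3421e-5)
T(153)/I = 220/(1/29921) = 220*29921 = 6582620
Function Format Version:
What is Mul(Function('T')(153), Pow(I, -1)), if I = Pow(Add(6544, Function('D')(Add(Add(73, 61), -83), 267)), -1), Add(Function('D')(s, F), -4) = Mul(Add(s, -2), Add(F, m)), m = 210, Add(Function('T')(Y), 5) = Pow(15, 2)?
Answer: 6582620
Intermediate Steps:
Function('T')(Y) = 220 (Function('T')(Y) = Add(-5, Pow(15, 2)) = Add(-5, 225) = 220)
Function('D')(s, F) = Add(4, Mul(Add(-2, s), Add(210, F))) (Function('D')(s, F) = Add(4, Mul(Add(s, -2), Add(F, 210))) = Add(4, Mul(Add(-2, s), Add(210, F))))
I = Rational(1, 29921) (I = Pow(Add(6544, Add(-416, Mul(-2, 267), Mul(210, Add(Add(73, 61), -83)), Mul(267, Add(Add(73, 61), -83)))), -1) = Pow(Add(6544, Add(-416, -534, Mul(210, Add(134, -83)), Mul(267, Add(134, -83)))), -1) = Pow(Add(6544, Add(-416, -534, Mul(210, 51), Mul(267, 51))), -1) = Pow(Add(6544, Add(-416, -534, 10710, 13617)), -1) = Pow(Add(6544, 23377), -1) = Pow(29921, -1) = Rational(1, 29921) ≈ 3.3421e-5)
Mul(Function('T')(153), Pow(I, -1)) = Mul(220, Pow(Rational(1, 29921), -1)) = Mul(220, 29921) = 6582620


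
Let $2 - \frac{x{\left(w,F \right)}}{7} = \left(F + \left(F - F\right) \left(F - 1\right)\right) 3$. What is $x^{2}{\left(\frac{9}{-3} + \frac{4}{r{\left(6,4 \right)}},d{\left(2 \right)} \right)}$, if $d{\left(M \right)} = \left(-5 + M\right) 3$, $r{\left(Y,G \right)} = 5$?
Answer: $41209$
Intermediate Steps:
$d{\left(M \right)} = -15 + 3 M$
$x{\left(w,F \right)} = 14 - 21 F$ ($x{\left(w,F \right)} = 14 - 7 \left(F + \left(F - F\right) \left(F - 1\right)\right) 3 = 14 - 7 \left(F + 0 \left(-1 + F\right)\right) 3 = 14 - 7 \left(F + 0\right) 3 = 14 - 7 F 3 = 14 - 7 \cdot 3 F = 14 - 21 F$)
$x^{2}{\left(\frac{9}{-3} + \frac{4}{r{\left(6,4 \right)}},d{\left(2 \right)} \right)} = \left(14 - 21 \left(-15 + 3 \cdot 2\right)\right)^{2} = \left(14 - 21 \left(-15 + 6\right)\right)^{2} = \left(14 - -189\right)^{2} = \left(14 + 189\right)^{2} = 203^{2} = 41209$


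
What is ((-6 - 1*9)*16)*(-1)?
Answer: 240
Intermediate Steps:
((-6 - 1*9)*16)*(-1) = ((-6 - 9)*16)*(-1) = -15*16*(-1) = -240*(-1) = 240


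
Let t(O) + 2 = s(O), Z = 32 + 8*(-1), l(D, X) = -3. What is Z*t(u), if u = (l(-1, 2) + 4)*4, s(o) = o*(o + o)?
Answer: 720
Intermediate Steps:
s(o) = 2*o² (s(o) = o*(2*o) = 2*o²)
u = 4 (u = (-3 + 4)*4 = 1*4 = 4)
Z = 24 (Z = 32 - 8 = 24)
t(O) = -2 + 2*O²
Z*t(u) = 24*(-2 + 2*4²) = 24*(-2 + 2*16) = 24*(-2 + 32) = 24*30 = 720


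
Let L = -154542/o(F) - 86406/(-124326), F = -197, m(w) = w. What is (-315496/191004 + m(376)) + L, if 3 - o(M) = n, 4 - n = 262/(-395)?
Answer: 2246066110224833/24076579461 ≈ 93288.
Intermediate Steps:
n = 1842/395 (n = 4 - 262/(-395) = 4 - 262*(-1)/395 = 4 - 1*(-262/395) = 4 + 262/395 = 1842/395 ≈ 4.6633)
o(M) = -657/395 (o(M) = 3 - 1*1842/395 = 3 - 1842/395 = -657/395)
L = 46848298161/504211 (L = -154542/(-657/395) - 86406/(-124326) = -154542*(-395/657) - 86406*(-1/124326) = 20348030/219 + 14401/20721 = 46848298161/504211 ≈ 92914.)
(-315496/191004 + m(376)) + L = (-315496/191004 + 376) + 46848298161/504211 = (-315496*1/191004 + 376) + 46848298161/504211 = (-78874/47751 + 376) + 46848298161/504211 = 17875502/47751 + 46848298161/504211 = 2246066110224833/24076579461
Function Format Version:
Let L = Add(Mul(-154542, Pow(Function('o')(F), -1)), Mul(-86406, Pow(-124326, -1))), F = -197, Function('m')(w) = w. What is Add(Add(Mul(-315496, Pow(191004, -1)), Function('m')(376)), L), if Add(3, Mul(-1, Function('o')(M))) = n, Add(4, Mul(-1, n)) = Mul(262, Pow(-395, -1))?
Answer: Rational(2246066110224833, 24076579461) ≈ 93288.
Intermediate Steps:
n = Rational(1842, 395) (n = Add(4, Mul(-1, Mul(262, Pow(-395, -1)))) = Add(4, Mul(-1, Mul(262, Rational(-1, 395)))) = Add(4, Mul(-1, Rational(-262, 395))) = Add(4, Rational(262, 395)) = Rational(1842, 395) ≈ 4.6633)
Function('o')(M) = Rational(-657, 395) (Function('o')(M) = Add(3, Mul(-1, Rational(1842, 395))) = Add(3, Rational(-1842, 395)) = Rational(-657, 395))
L = Rational(46848298161, 504211) (L = Add(Mul(-154542, Pow(Rational(-657, 395), -1)), Mul(-86406, Pow(-124326, -1))) = Add(Mul(-154542, Rational(-395, 657)), Mul(-86406, Rational(-1, 124326))) = Add(Rational(20348030, 219), Rational(14401, 20721)) = Rational(46848298161, 504211) ≈ 92914.)
Add(Add(Mul(-315496, Pow(191004, -1)), Function('m')(376)), L) = Add(Add(Mul(-315496, Pow(191004, -1)), 376), Rational(46848298161, 504211)) = Add(Add(Mul(-315496, Rational(1, 191004)), 376), Rational(46848298161, 504211)) = Add(Add(Rational(-78874, 47751), 376), Rational(46848298161, 504211)) = Add(Rational(17875502, 47751), Rational(46848298161, 504211)) = Rational(2246066110224833, 24076579461)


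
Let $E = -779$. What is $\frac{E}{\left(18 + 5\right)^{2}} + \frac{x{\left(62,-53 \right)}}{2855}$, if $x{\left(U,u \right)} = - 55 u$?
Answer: $- \frac{136402}{302059} \approx -0.45157$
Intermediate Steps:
$\frac{E}{\left(18 + 5\right)^{2}} + \frac{x{\left(62,-53 \right)}}{2855} = - \frac{779}{\left(18 + 5\right)^{2}} + \frac{\left(-55\right) \left(-53\right)}{2855} = - \frac{779}{23^{2}} + 2915 \cdot \frac{1}{2855} = - \frac{779}{529} + \frac{583}{571} = - \frac{136402}{302059}$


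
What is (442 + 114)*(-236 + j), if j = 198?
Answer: -21128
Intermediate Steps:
(442 + 114)*(-236 + j) = (442 + 114)*(-236 + 198) = 556*(-38) = -21128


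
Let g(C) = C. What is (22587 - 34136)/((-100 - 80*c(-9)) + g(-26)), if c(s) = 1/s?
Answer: 103941/1054 ≈ 98.616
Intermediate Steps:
(22587 - 34136)/((-100 - 80*c(-9)) + g(-26)) = (22587 - 34136)/((-100 - 80/(-9)) - 26) = -11549/((-100 - 80*(-⅑)) - 26) = -11549/((-100 + 80/9) - 26) = -11549/(-820/9 - 26) = -11549/(-1054/9) = -11549*(-9/1054) = 103941/1054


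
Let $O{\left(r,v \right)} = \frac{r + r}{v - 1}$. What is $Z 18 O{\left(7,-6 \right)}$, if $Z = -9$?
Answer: $324$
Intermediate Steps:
$O{\left(r,v \right)} = \frac{2 r}{-1 + v}$
$Z 18 O{\left(7,-6 \right)} = \left(-9\right) 18 \cdot 2 \cdot 7 \frac{1}{-1 - 6} = - 162 \cdot 2 \cdot 7 \frac{1}{-7} = - 162 \cdot 2 \cdot 7 \left(- \frac{1}{7}\right) = \left(-162\right) \left(-2\right) = 324$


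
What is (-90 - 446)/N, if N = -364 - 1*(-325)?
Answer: 536/39 ≈ 13.744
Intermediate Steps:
N = -39 (N = -364 + 325 = -39)
(-90 - 446)/N = (-90 - 446)/(-39) = -536*(-1/39) = 536/39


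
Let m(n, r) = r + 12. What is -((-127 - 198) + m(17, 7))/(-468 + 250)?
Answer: -153/109 ≈ -1.4037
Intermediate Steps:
m(n, r) = 12 + r
-((-127 - 198) + m(17, 7))/(-468 + 250) = -((-127 - 198) + (12 + 7))/(-468 + 250) = -(-325 + 19)/(-218) = -(-306)*(-1)/218 = -1*153/109 = -153/109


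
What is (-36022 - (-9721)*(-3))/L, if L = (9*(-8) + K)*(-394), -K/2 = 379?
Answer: -13037/65404 ≈ -0.19933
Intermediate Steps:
K = -758 (K = -2*379 = -758)
L = 327020 (L = (9*(-8) - 758)*(-394) = (-72 - 758)*(-394) = -830*(-394) = 327020)
(-36022 - (-9721)*(-3))/L = (-36022 - (-9721)*(-3))/327020 = (-36022 - 1*29163)*(1/327020) = (-36022 - 29163)*(1/327020) = -65185*1/327020 = -13037/65404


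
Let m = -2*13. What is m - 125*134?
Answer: -16776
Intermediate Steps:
m = -26
m - 125*134 = -26 - 125*134 = -26 - 16750 = -16776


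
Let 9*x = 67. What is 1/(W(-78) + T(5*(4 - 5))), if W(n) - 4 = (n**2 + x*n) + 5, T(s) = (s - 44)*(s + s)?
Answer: 3/18007 ≈ 0.00016660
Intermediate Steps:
x = 67/9 (x = (1/9)*67 = 67/9 ≈ 7.4444)
T(s) = 2*s*(-44 + s) (T(s) = (-44 + s)*(2*s) = 2*s*(-44 + s))
W(n) = 9 + n**2 + 67*n/9 (W(n) = 4 + ((n**2 + 67*n/9) + 5) = 4 + (5 + n**2 + 67*n/9) = 9 + n**2 + 67*n/9)
1/(W(-78) + T(5*(4 - 5))) = 1/((9 + (-78)**2 + (67/9)*(-78)) + 2*(5*(4 - 5))*(-44 + 5*(4 - 5))) = 1/((9 + 6084 - 1742/3) + 2*(5*(-1))*(-44 + 5*(-1))) = 1/(16537/3 + 2*(-5)*(-44 - 5)) = 1/(16537/3 + 2*(-5)*(-49)) = 1/(16537/3 + 490) = 1/(18007/3) = 3/18007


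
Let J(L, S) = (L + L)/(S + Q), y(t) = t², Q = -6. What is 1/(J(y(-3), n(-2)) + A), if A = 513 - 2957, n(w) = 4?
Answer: -1/2453 ≈ -0.00040766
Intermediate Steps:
A = -2444
J(L, S) = 2*L/(-6 + S) (J(L, S) = (L + L)/(S - 6) = (2*L)/(-6 + S) = 2*L/(-6 + S))
1/(J(y(-3), n(-2)) + A) = 1/(2*(-3)²/(-6 + 4) - 2444) = 1/(2*9/(-2) - 2444) = 1/(2*9*(-½) - 2444) = 1/(-9 - 2444) = 1/(-2453) = -1/2453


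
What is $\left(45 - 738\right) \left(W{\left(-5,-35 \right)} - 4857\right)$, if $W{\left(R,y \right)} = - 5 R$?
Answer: $3348576$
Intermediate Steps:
$\left(45 - 738\right) \left(W{\left(-5,-35 \right)} - 4857\right) = \left(45 - 738\right) \left(\left(-5\right) \left(-5\right) - 4857\right) = - 693 \left(25 - 4857\right) = \left(-693\right) \left(-4832\right) = 3348576$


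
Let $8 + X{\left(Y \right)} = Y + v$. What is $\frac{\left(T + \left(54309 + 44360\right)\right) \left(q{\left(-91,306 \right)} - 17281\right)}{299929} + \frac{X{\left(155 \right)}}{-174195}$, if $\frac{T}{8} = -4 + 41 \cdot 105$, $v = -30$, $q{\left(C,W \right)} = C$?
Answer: $- \frac{913166468953}{118471955} \approx -7707.9$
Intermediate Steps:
$T = 34408$ ($T = 8 \left(-4 + 41 \cdot 105\right) = 8 \left(-4 + 4305\right) = 8 \cdot 4301 = 34408$)
$X{\left(Y \right)} = -38 + Y$ ($X{\left(Y \right)} = -8 + \left(Y - 30\right) = -8 + \left(-30 + Y\right) = -38 + Y$)
$\frac{\left(T + \left(54309 + 44360\right)\right) \left(q{\left(-91,306 \right)} - 17281\right)}{299929} + \frac{X{\left(155 \right)}}{-174195} = \frac{\left(34408 + \left(54309 + 44360\right)\right) \left(-91 - 17281\right)}{299929} + \frac{-38 + 155}{-174195} = \left(34408 + 98669\right) \left(-17372\right) \frac{1}{299929} + 117 \left(- \frac{1}{174195}\right) = 133077 \left(-17372\right) \frac{1}{299929} - \frac{13}{19355} = \left(-2311813644\right) \frac{1}{299929} - \frac{13}{19355} = - \frac{330259092}{42847} - \frac{13}{19355} = - \frac{913166468953}{118471955}$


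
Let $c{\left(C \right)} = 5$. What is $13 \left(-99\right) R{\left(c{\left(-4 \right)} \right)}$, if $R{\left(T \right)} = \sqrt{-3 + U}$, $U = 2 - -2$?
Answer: $-1287$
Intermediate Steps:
$U = 4$ ($U = 2 + 2 = 4$)
$R{\left(T \right)} = 1$ ($R{\left(T \right)} = \sqrt{-3 + 4} = \sqrt{1} = 1$)
$13 \left(-99\right) R{\left(c{\left(-4 \right)} \right)} = 13 \left(-99\right) 1 = \left(-1287\right) 1 = -1287$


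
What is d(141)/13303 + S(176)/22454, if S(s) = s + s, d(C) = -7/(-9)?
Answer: 21150541/1344175029 ≈ 0.015735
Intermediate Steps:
d(C) = 7/9 (d(C) = -7*(-1/9) = 7/9)
S(s) = 2*s
d(141)/13303 + S(176)/22454 = (7/9)/13303 + (2*176)/22454 = (7/9)*(1/13303) + 352*(1/22454) = 7/119727 + 176/11227 = 21150541/1344175029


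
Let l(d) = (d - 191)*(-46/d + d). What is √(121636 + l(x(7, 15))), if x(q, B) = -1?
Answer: 2*√28249 ≈ 336.15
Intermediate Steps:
l(d) = (-191 + d)*(d - 46/d)
√(121636 + l(x(7, 15))) = √(121636 + (-46 + (-1)² - 191*(-1) + 8786/(-1))) = √(121636 + (-46 + 1 + 191 + 8786*(-1))) = √(121636 + (-46 + 1 + 191 - 8786)) = √(121636 - 8640) = √112996 = 2*√28249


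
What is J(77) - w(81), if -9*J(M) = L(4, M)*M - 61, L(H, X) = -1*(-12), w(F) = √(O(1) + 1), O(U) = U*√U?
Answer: -863/9 - √2 ≈ -97.303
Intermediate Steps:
O(U) = U^(3/2)
w(F) = √2 (w(F) = √(1^(3/2) + 1) = √(1 + 1) = √2)
L(H, X) = 12
J(M) = 61/9 - 4*M/3 (J(M) = -(12*M - 61)/9 = -(-61 + 12*M)/9 = 61/9 - 4*M/3)
J(77) - w(81) = (61/9 - 4/3*77) - √2 = (61/9 - 308/3) - √2 = -863/9 - √2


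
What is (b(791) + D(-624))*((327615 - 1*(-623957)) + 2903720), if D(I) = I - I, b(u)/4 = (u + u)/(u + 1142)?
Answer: 24396287776/1933 ≈ 1.2621e+7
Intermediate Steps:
b(u) = 8*u/(1142 + u) (b(u) = 4*((u + u)/(u + 1142)) = 4*((2*u)/(1142 + u)) = 4*(2*u/(1142 + u)) = 8*u/(1142 + u))
D(I) = 0
(b(791) + D(-624))*((327615 - 1*(-623957)) + 2903720) = (8*791/(1142 + 791) + 0)*((327615 - 1*(-623957)) + 2903720) = (8*791/1933 + 0)*((327615 + 623957) + 2903720) = (8*791*(1/1933) + 0)*(951572 + 2903720) = (6328/1933 + 0)*3855292 = (6328/1933)*3855292 = 24396287776/1933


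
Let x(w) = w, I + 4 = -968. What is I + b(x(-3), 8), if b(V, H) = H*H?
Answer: -908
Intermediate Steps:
I = -972 (I = -4 - 968 = -972)
b(V, H) = H²
I + b(x(-3), 8) = -972 + 8² = -972 + 64 = -908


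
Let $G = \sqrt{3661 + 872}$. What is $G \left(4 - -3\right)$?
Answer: $7 \sqrt{4533} \approx 471.29$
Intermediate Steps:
$G = \sqrt{4533} \approx 67.328$
$G \left(4 - -3\right) = \sqrt{4533} \left(4 - -3\right) = \sqrt{4533} \left(4 + 3\right) = \sqrt{4533} \cdot 7 = 7 \sqrt{4533}$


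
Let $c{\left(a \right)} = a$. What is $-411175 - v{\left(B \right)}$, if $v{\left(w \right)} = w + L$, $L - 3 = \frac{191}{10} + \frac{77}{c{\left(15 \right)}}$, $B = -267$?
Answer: $- \frac{12328057}{30} \approx -4.1094 \cdot 10^{5}$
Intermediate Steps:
$L = \frac{817}{30}$ ($L = 3 + \left(\frac{191}{10} + \frac{77}{15}\right) = 3 + \frac{727}{30} = \frac{817}{30} \approx 27.233$)
$v{\left(w \right)} = \frac{817}{30} + w$ ($v{\left(w \right)} = w + \frac{817}{30} = \frac{817}{30} + w$)
$-411175 - v{\left(B \right)} = -411175 - \left(\frac{817}{30} - 267\right) = -411175 - - \frac{7193}{30} = -411175 + \frac{7193}{30} = - \frac{12328057}{30}$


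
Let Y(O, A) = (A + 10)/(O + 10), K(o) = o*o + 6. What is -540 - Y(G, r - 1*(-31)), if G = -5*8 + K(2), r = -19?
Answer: -5389/10 ≈ -538.90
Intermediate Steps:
K(o) = 6 + o² (K(o) = o² + 6 = 6 + o²)
G = -30 (G = -5*8 + (6 + 2²) = -40 + (6 + 4) = -40 + 10 = -30)
Y(O, A) = (10 + A)/(10 + O)
-540 - Y(G, r - 1*(-31)) = -540 - (10 + (-19 - 1*(-31)))/(10 - 30) = -540 - (10 + (-19 + 31))/(-20) = -540 - (-1)*(10 + 12)/20 = -540 - (-1)*22/20 = -540 - 1*(-11/10) = -540 + 11/10 = -5389/10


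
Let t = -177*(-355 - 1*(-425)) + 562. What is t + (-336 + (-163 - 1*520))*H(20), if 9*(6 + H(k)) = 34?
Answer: -86072/9 ≈ -9563.6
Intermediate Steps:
H(k) = -20/9 (H(k) = -6 + (⅑)*34 = -6 + 34/9 = -20/9)
t = -11828 (t = -177*(-355 + 425) + 562 = -177*70 + 562 = -12390 + 562 = -11828)
t + (-336 + (-163 - 1*520))*H(20) = -11828 + (-336 + (-163 - 1*520))*(-20/9) = -11828 + (-336 + (-163 - 520))*(-20/9) = -11828 + (-336 - 683)*(-20/9) = -11828 - 1019*(-20/9) = -11828 + 20380/9 = -86072/9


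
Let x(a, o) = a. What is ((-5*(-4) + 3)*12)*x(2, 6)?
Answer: 552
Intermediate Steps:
((-5*(-4) + 3)*12)*x(2, 6) = ((-5*(-4) + 3)*12)*2 = ((20 + 3)*12)*2 = (23*12)*2 = 276*2 = 552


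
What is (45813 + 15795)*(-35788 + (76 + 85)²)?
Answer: -607886136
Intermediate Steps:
(45813 + 15795)*(-35788 + (76 + 85)²) = 61608*(-35788 + 161²) = 61608*(-35788 + 25921) = 61608*(-9867) = -607886136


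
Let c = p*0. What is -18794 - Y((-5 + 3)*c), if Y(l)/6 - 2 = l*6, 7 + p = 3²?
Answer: -18806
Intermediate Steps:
p = 2 (p = -7 + 3² = -7 + 9 = 2)
c = 0 (c = 2*0 = 0)
Y(l) = 12 + 36*l (Y(l) = 12 + 6*(l*6) = 12 + 6*(6*l) = 12 + 36*l)
-18794 - Y((-5 + 3)*c) = -18794 - (12 + 36*((-5 + 3)*0)) = -18794 - (12 + 36*(-2*0)) = -18794 - (12 + 36*0) = -18794 - (12 + 0) = -18794 - 1*12 = -18794 - 12 = -18806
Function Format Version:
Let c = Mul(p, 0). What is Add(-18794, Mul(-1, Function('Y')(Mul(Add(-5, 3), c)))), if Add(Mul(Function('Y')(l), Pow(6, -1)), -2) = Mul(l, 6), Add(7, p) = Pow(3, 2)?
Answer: -18806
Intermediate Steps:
p = 2 (p = Add(-7, Pow(3, 2)) = Add(-7, 9) = 2)
c = 0 (c = Mul(2, 0) = 0)
Function('Y')(l) = Add(12, Mul(36, l)) (Function('Y')(l) = Add(12, Mul(6, Mul(l, 6))) = Add(12, Mul(6, Mul(6, l))) = Add(12, Mul(36, l)))
Add(-18794, Mul(-1, Function('Y')(Mul(Add(-5, 3), c)))) = Add(-18794, Mul(-1, Add(12, Mul(36, Mul(Add(-5, 3), 0))))) = Add(-18794, Mul(-1, Add(12, Mul(36, Mul(-2, 0))))) = Add(-18794, Mul(-1, Add(12, Mul(36, 0)))) = Add(-18794, Mul(-1, Add(12, 0))) = Add(-18794, Mul(-1, 12)) = Add(-18794, -12) = -18806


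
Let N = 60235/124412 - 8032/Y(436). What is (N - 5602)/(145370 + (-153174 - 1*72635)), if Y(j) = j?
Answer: 25403820099/363608626204 ≈ 0.069866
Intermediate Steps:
N = -243253681/13560908 (N = 60235/124412 - 8032/436 = 60235*(1/124412) - 8032*1/436 = 60235/124412 - 2008/109 = -243253681/13560908 ≈ -17.938)
(N - 5602)/(145370 + (-153174 - 1*72635)) = (-243253681/13560908 - 5602)/(145370 + (-153174 - 1*72635)) = -76211460297/(13560908*(145370 + (-153174 - 72635))) = -76211460297/(13560908*(145370 - 225809)) = -76211460297/13560908/(-80439) = -76211460297/13560908*(-1/80439) = 25403820099/363608626204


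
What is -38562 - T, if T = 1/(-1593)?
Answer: -61429265/1593 ≈ -38562.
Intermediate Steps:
T = -1/1593 ≈ -0.00062775
-38562 - T = -38562 - 1*(-1/1593) = -38562 + 1/1593 = -61429265/1593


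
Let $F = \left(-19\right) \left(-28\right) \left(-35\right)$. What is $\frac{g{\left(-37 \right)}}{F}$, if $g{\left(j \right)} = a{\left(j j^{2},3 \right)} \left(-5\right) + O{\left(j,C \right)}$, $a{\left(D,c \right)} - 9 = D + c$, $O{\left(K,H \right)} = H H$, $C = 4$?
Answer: $- \frac{253221}{18620} \approx -13.599$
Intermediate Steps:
$O{\left(K,H \right)} = H^{2}$
$F = -18620$ ($F = 532 \left(-35\right) = -18620$)
$a{\left(D,c \right)} = 9 + D + c$ ($a{\left(D,c \right)} = 9 + \left(D + c\right) = 9 + D + c$)
$g{\left(j \right)} = -44 - 5 j^{3}$ ($g{\left(j \right)} = \left(9 + j j^{2} + 3\right) \left(-5\right) + 4^{2} = \left(9 + j^{3} + 3\right) \left(-5\right) + 16 = \left(12 + j^{3}\right) \left(-5\right) + 16 = \left(-60 - 5 j^{3}\right) + 16 = -44 - 5 j^{3}$)
$\frac{g{\left(-37 \right)}}{F} = \frac{-44 - 5 \left(-37\right)^{3}}{-18620} = \left(-44 - -253265\right) \left(- \frac{1}{18620}\right) = \left(-44 + 253265\right) \left(- \frac{1}{18620}\right) = 253221 \left(- \frac{1}{18620}\right) = - \frac{253221}{18620}$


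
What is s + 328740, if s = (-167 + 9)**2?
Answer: 353704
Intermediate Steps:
s = 24964 (s = (-158)**2 = 24964)
s + 328740 = 24964 + 328740 = 353704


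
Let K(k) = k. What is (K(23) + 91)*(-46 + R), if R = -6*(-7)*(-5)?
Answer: -29184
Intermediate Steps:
R = -210 (R = 42*(-5) = -210)
(K(23) + 91)*(-46 + R) = (23 + 91)*(-46 - 210) = 114*(-256) = -29184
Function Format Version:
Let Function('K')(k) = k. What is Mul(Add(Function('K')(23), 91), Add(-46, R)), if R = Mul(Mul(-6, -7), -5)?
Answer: -29184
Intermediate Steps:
R = -210 (R = Mul(42, -5) = -210)
Mul(Add(Function('K')(23), 91), Add(-46, R)) = Mul(Add(23, 91), Add(-46, -210)) = Mul(114, -256) = -29184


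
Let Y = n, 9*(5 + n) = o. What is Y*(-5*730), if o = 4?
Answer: 149650/9 ≈ 16628.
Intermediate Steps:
n = -41/9 (n = -5 + (⅑)*4 = -5 + 4/9 = -41/9 ≈ -4.5556)
Y = -41/9 ≈ -4.5556
Y*(-5*730) = -(-205)*730/9 = -41/9*(-3650) = 149650/9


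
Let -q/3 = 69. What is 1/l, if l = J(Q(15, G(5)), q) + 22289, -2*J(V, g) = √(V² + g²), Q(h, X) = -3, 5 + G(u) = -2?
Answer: 44578/993577613 + 3*√4762/993577613 ≈ 4.5074e-5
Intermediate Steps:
q = -207 (q = -3*69 = -207)
G(u) = -7 (G(u) = -5 - 2 = -7)
J(V, g) = -√(V² + g²)/2
l = 22289 - 3*√4762/2 (l = -√((-3)² + (-207)²)/2 + 22289 = -√(9 + 42849)/2 + 22289 = -3*√4762/2 + 22289 = 22289 - 3*√4762/2 ≈ 22186.)
1/l = 1/(22289 - 3*√4762/2)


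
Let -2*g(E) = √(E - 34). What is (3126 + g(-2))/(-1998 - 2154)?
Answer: -521/692 + I/1384 ≈ -0.75289 + 0.00072254*I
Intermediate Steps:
g(E) = -√(-34 + E)/2 (g(E) = -√(E - 34)/2 = -√(-34 + E)/2)
(3126 + g(-2))/(-1998 - 2154) = (3126 - √(-34 - 2)/2)/(-1998 - 2154) = (3126 - 3*I)/(-4152) = (3126 - 3*I)*(-1/4152) = -521/692 + I/1384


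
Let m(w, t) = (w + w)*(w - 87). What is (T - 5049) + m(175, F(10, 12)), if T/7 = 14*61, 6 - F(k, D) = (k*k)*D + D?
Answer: 31729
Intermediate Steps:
F(k, D) = 6 - D - D*k² (F(k, D) = 6 - ((k*k)*D + D) = 6 - (k²*D + D) = 6 - (D*k² + D) = 6 - (D + D*k²) = 6 + (-D - D*k²) = 6 - D - D*k²)
m(w, t) = 2*w*(-87 + w) (m(w, t) = (2*w)*(-87 + w) = 2*w*(-87 + w))
T = 5978 (T = 7*(14*61) = 7*854 = 5978)
(T - 5049) + m(175, F(10, 12)) = (5978 - 5049) + 2*175*(-87 + 175) = 929 + 2*175*88 = 929 + 30800 = 31729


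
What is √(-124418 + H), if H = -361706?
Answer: 2*I*√121531 ≈ 697.23*I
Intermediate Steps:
√(-124418 + H) = √(-124418 - 361706) = √(-486124) = 2*I*√121531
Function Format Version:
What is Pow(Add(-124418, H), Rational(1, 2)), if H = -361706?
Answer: Mul(2, I, Pow(121531, Rational(1, 2))) ≈ Mul(697.23, I)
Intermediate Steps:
Pow(Add(-124418, H), Rational(1, 2)) = Pow(Add(-124418, -361706), Rational(1, 2)) = Pow(-486124, Rational(1, 2)) = Mul(2, I, Pow(121531, Rational(1, 2)))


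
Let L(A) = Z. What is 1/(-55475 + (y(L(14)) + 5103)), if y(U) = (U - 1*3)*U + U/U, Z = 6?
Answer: -1/50353 ≈ -1.9860e-5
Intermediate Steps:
L(A) = 6
y(U) = 1 + U*(-3 + U) (y(U) = (U - 3)*U + 1 = (-3 + U)*U + 1 = U*(-3 + U) + 1 = 1 + U*(-3 + U))
1/(-55475 + (y(L(14)) + 5103)) = 1/(-55475 + ((1 + 6² - 3*6) + 5103)) = 1/(-55475 + ((1 + 36 - 18) + 5103)) = 1/(-55475 + (19 + 5103)) = 1/(-55475 + 5122) = 1/(-50353) = -1/50353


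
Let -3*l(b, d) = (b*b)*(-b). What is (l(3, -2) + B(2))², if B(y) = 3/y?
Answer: 441/4 ≈ 110.25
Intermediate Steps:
l(b, d) = b³/3 (l(b, d) = -b*b*(-b)/3 = -b²*(-b)/3 = -(-1)*b³/3 = b³/3)
(l(3, -2) + B(2))² = ((⅓)*3³ + 3/2)² = ((⅓)*27 + 3*(½))² = (9 + 3/2)² = (21/2)² = 441/4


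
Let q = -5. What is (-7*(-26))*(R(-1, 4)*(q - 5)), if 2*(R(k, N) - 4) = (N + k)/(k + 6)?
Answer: -7826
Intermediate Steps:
R(k, N) = 4 + (N + k)/(2*(6 + k)) (R(k, N) = 4 + ((N + k)/(k + 6))/2 = 4 + ((N + k)/(6 + k))/2 = 4 + (N + k)/(2*(6 + k)))
(-7*(-26))*(R(-1, 4)*(q - 5)) = (-7*(-26))*(((48 + 4 + 9*(-1))/(2*(6 - 1)))*(-5 - 5)) = 182*(((1/2)*(48 + 4 - 9)/5)*(-10)) = 182*(((1/2)*(1/5)*43)*(-10)) = 182*((43/10)*(-10)) = 182*(-43) = -7826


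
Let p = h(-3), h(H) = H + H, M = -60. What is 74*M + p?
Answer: -4446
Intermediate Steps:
h(H) = 2*H
p = -6 (p = 2*(-3) = -6)
74*M + p = 74*(-60) - 6 = -4440 - 6 = -4446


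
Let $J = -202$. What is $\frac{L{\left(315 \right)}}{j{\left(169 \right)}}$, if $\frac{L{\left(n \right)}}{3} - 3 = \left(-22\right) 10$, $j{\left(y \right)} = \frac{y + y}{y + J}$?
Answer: $\frac{21483}{338} \approx 63.559$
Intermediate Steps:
$j{\left(y \right)} = \frac{2 y}{-202 + y}$ ($j{\left(y \right)} = \frac{y + y}{y - 202} = \frac{2 y}{-202 + y}$)
$L{\left(n \right)} = -651$ ($L{\left(n \right)} = 9 + 3 \left(\left(-22\right) 10\right) = 9 + 3 \left(-220\right) = 9 - 660 = -651$)
$\frac{L{\left(315 \right)}}{j{\left(169 \right)}} = - \frac{651}{2 \cdot 169 \frac{1}{-202 + 169}} = - \frac{651}{2 \cdot 169 \frac{1}{-33}} = - \frac{651}{2 \cdot 169 \left(- \frac{1}{33}\right)} = - \frac{651}{- \frac{338}{33}} = \left(-651\right) \left(- \frac{33}{338}\right) = \frac{21483}{338}$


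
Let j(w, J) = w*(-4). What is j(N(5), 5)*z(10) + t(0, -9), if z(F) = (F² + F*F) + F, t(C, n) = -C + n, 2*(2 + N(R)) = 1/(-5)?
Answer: 1755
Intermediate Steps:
N(R) = -21/10 (N(R) = -2 + (½)/(-5) = -2 + (½)*(-⅕) = -2 - ⅒ = -21/10)
j(w, J) = -4*w
t(C, n) = n - C
z(F) = F + 2*F² (z(F) = (F² + F²) + F = 2*F² + F = F + 2*F²)
j(N(5), 5)*z(10) + t(0, -9) = (-4*(-21/10))*(10*(1 + 2*10)) + (-9 - 1*0) = 42*(10*(1 + 20))/5 + (-9 + 0) = 42*(10*21)/5 - 9 = (42/5)*210 - 9 = 1764 - 9 = 1755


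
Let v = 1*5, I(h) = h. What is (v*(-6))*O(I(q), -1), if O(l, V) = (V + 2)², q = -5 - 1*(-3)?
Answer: -30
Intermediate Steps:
q = -2 (q = -5 + 3 = -2)
v = 5
O(l, V) = (2 + V)²
(v*(-6))*O(I(q), -1) = (5*(-6))*(2 - 1)² = -30*1² = -30*1 = -30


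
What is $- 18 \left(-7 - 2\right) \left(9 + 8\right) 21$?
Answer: $57834$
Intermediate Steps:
$- 18 \left(-7 - 2\right) \left(9 + 8\right) 21 = - 18 \left(\left(-9\right) 17\right) 21 = \left(-18\right) \left(-153\right) 21 = 2754 \cdot 21 = 57834$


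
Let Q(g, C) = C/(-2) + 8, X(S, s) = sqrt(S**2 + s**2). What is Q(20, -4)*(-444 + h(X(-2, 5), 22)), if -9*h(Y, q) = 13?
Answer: -40090/9 ≈ -4454.4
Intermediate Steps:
h(Y, q) = -13/9 (h(Y, q) = -1/9*13 = -13/9)
Q(g, C) = 8 - C/2 (Q(g, C) = -C/2 + 8 = 8 - C/2)
Q(20, -4)*(-444 + h(X(-2, 5), 22)) = (8 - 1/2*(-4))*(-444 - 13/9) = (8 + 2)*(-4009/9) = 10*(-4009/9) = -40090/9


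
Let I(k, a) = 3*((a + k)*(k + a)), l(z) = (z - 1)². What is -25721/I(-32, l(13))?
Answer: -25721/37632 ≈ -0.68349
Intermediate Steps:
l(z) = (-1 + z)²
I(k, a) = 3*(a + k)² (I(k, a) = 3*((a + k)*(a + k)) = 3*(a + k)²)
-25721/I(-32, l(13)) = -25721*1/(3*((-1 + 13)² - 32)²) = -25721*1/(3*(12² - 32)²) = -25721*1/(3*(144 - 32)²) = -25721/(3*112²) = -25721/(3*12544) = -25721/37632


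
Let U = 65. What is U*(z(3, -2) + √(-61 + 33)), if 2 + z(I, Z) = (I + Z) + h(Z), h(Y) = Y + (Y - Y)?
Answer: -195 + 130*I*√7 ≈ -195.0 + 343.95*I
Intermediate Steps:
h(Y) = Y (h(Y) = Y + 0 = Y)
z(I, Z) = -2 + I + 2*Z (z(I, Z) = -2 + ((I + Z) + Z) = -2 + (I + 2*Z) = -2 + I + 2*Z)
U*(z(3, -2) + √(-61 + 33)) = 65*((-2 + 3 + 2*(-2)) + √(-61 + 33)) = 65*((-2 + 3 - 4) + √(-28)) = 65*(-3 + 2*I*√7) = -195 + 130*I*√7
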